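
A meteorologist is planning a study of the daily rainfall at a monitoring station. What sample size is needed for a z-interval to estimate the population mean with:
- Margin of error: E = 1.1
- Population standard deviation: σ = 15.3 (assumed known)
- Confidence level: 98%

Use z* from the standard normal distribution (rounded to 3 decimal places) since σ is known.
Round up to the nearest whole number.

Using z* since population σ is known (z-interval formula).

For 98% confidence, z* = 2.326 (from standard normal table)

Sample size formula for z-interval: n = (z*σ/E)²

n = (2.326 × 15.3 / 1.1)²
  = (32.352545)²
  = 1046.6872

Round up to the nearest whole number: n = 1047

1047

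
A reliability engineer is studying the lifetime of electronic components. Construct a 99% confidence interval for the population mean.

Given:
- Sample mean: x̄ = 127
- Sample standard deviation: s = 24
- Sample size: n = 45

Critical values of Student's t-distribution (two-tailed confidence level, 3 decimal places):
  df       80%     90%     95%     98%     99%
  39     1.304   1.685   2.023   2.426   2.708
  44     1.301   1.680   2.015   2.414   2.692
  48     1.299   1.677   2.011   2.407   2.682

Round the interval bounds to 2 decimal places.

The population standard deviation σ is unknown (only the sample standard deviation s is given), so use a t-interval with df = n - 1 = 45 - 1 = 44.

For 99% confidence with df = 44, t* = 2.692 (from t-table)

Standard error: SE = s/√n = 24/√45 = 3.577709

Margin of error: E = t* × SE = 2.692 × 3.577709 = 9.6312

T-interval: x̄ ± E = 127 ± 9.6312 = (117.3688, 136.6312)

Rounded to 2 decimal places:

(117.37, 136.63)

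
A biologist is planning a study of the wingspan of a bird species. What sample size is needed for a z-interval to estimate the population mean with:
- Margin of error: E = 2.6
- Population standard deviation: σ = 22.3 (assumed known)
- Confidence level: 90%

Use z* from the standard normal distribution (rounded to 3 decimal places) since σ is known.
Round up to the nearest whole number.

Using z* since population σ is known (z-interval formula).

For 90% confidence, z* = 1.645 (from standard normal table)

Sample size formula for z-interval: n = (z*σ/E)²

n = (1.645 × 22.3 / 2.6)²
  = (14.109038)²
  = 199.0650

Round up to the nearest whole number: n = 200

200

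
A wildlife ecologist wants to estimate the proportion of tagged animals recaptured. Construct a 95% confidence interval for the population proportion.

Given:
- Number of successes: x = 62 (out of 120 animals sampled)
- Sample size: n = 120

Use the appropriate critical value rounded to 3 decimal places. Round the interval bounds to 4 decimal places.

Sample proportion: p̂ = 62/120 = 0.516667

Check conditions for normal approximation:
  np̂ = 62 ≥ 10 ✓
  n(1-p̂) = 58 ≥ 10 ✓

The sample is large enough, so use a z-interval (normal approximation) for the proportion.

For 95% confidence, z* = 1.96 (from standard normal table)

Standard error: SE = √(p̂(1-p̂)/n) = √(0.516667×0.483333/120) = 0.04561818

Margin of error: E = z* × SE = 1.96 × 0.04561818 = 0.089412

Z-interval: p̂ ± E = 0.516667 ± 0.089412 = (0.427255, 0.606078)

Rounded to 4 decimal places:

(0.4273, 0.6061)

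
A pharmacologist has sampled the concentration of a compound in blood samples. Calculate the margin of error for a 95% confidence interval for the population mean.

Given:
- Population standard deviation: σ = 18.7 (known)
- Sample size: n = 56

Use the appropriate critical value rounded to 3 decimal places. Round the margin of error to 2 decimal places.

The population standard deviation σ is known, so use the z-interval margin of error formula.

For 95% confidence, z* = 1.96 (from standard normal table)

Margin of error formula for z-interval: E = z* × σ/√n

E = 1.96 × 18.7/√56
  = 1.96 × 2.498893
  = 4.8978

Rounded to 2 decimal places:

4.90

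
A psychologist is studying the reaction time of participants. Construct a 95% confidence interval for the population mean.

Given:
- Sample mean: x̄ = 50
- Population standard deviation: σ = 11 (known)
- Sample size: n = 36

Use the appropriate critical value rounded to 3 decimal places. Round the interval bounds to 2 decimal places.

The population standard deviation σ is known, so use a z-interval (standard normal critical value).

For 95% confidence, z* = 1.96 (from standard normal table)

Standard error: SE = σ/√n = 11/√36 = 1.833333

Margin of error: E = z* × SE = 1.96 × 1.833333 = 3.5933

Z-interval: x̄ ± E = 50 ± 3.5933 = (46.4067, 53.5933)

Rounded to 2 decimal places:

(46.41, 53.59)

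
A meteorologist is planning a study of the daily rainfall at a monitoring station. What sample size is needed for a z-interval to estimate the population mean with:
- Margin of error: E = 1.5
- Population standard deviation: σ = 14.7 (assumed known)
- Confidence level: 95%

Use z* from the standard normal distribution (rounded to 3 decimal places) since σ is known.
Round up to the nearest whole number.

Using z* since population σ is known (z-interval formula).

For 95% confidence, z* = 1.96 (from standard normal table)

Sample size formula for z-interval: n = (z*σ/E)²

n = (1.96 × 14.7 / 1.5)²
  = (19.208000)²
  = 368.9473

Round up to the nearest whole number: n = 369

369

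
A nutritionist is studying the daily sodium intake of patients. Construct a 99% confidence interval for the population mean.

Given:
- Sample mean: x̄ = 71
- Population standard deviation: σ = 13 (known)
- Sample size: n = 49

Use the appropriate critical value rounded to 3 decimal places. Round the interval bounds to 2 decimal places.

The population standard deviation σ is known, so use a z-interval (standard normal critical value).

For 99% confidence, z* = 2.576 (from standard normal table)

Standard error: SE = σ/√n = 13/√49 = 1.857143

Margin of error: E = z* × SE = 2.576 × 1.857143 = 4.7840

Z-interval: x̄ ± E = 71 ± 4.7840 = (66.2160, 75.7840)

Rounded to 2 decimal places:

(66.22, 75.78)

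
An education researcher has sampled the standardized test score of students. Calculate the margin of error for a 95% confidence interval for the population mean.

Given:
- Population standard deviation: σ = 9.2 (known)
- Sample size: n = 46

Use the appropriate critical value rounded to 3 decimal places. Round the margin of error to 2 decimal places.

The population standard deviation σ is known, so use the z-interval margin of error formula.

For 95% confidence, z* = 1.96 (from standard normal table)

Margin of error formula for z-interval: E = z* × σ/√n

E = 1.96 × 9.2/√46
  = 1.96 × 1.356466
  = 2.6587

Rounded to 2 decimal places:

2.66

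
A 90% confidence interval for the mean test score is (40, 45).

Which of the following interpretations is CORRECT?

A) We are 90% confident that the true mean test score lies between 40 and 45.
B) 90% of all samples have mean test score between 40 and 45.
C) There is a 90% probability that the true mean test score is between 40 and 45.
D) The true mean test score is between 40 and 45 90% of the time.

A confidence interval represents our confidence in the procedure, not a probability statement about the parameter.

Key concept: If we repeated this sampling process many times and computed a 90% CI each time, about 90% of those intervals would contain the true population parameter.

For this specific interval (40, 45):
- Midpoint (point estimate): 42.5
- Margin of error: 2.5

The correct interpretation is the one stating confidence that the true parameter lies in the interval — option A.

A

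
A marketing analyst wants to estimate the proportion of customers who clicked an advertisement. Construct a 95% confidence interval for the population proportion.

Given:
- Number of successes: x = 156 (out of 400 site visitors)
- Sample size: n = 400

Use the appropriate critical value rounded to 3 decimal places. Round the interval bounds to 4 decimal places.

Sample proportion: p̂ = 156/400 = 0.390000

Check conditions for normal approximation:
  np̂ = 156 ≥ 10 ✓
  n(1-p̂) = 244 ≥ 10 ✓

The sample is large enough, so use a z-interval (normal approximation) for the proportion.

For 95% confidence, z* = 1.96 (from standard normal table)

Standard error: SE = √(p̂(1-p̂)/n) = √(0.390000×0.610000/400) = 0.02438750

Margin of error: E = z* × SE = 1.96 × 0.02438750 = 0.047799

Z-interval: p̂ ± E = 0.390000 ± 0.047799 = (0.342201, 0.437799)

Rounded to 4 decimal places:

(0.3422, 0.4378)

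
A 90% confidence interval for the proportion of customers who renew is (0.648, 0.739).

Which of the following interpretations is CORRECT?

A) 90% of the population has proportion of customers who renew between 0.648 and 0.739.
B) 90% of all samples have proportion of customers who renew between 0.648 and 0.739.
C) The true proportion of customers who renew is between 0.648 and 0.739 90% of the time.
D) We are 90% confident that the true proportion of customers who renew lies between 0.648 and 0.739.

A confidence interval represents our confidence in the procedure, not a probability statement about the parameter.

Key concept: If we repeated this sampling process many times and computed a 90% CI each time, about 90% of those intervals would contain the true population parameter.

For this specific interval (0.648, 0.739):
- Midpoint (point estimate): 0.6935
- Margin of error: 0.0455

The correct interpretation is the one stating confidence that the true parameter lies in the interval — option D.

D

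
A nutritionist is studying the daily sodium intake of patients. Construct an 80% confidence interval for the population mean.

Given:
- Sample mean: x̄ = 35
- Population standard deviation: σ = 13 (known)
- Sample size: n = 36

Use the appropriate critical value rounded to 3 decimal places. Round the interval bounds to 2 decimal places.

The population standard deviation σ is known, so use a z-interval (standard normal critical value).

For 80% confidence, z* = 1.282 (from standard normal table)

Standard error: SE = σ/√n = 13/√36 = 2.166667

Margin of error: E = z* × SE = 1.282 × 2.166667 = 2.7777

Z-interval: x̄ ± E = 35 ± 2.7777 = (32.2223, 37.7777)

Rounded to 2 decimal places:

(32.22, 37.78)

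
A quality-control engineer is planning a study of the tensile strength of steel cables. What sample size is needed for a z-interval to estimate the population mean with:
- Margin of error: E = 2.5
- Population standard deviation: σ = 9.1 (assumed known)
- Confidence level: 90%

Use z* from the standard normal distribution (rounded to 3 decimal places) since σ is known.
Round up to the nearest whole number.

Using z* since population σ is known (z-interval formula).

For 90% confidence, z* = 1.645 (from standard normal table)

Sample size formula for z-interval: n = (z*σ/E)²

n = (1.645 × 9.1 / 2.5)²
  = (5.987800)²
  = 35.8537

Round up to the nearest whole number: n = 36

36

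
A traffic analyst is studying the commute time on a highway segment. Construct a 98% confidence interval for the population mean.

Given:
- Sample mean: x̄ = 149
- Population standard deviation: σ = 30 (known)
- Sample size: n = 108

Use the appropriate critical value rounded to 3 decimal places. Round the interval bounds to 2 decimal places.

The population standard deviation σ is known, so use a z-interval (standard normal critical value).

For 98% confidence, z* = 2.326 (from standard normal table)

Standard error: SE = σ/√n = 30/√108 = 2.886751

Margin of error: E = z* × SE = 2.326 × 2.886751 = 6.7146

Z-interval: x̄ ± E = 149 ± 6.7146 = (142.2854, 155.7146)

Rounded to 2 decimal places:

(142.29, 155.71)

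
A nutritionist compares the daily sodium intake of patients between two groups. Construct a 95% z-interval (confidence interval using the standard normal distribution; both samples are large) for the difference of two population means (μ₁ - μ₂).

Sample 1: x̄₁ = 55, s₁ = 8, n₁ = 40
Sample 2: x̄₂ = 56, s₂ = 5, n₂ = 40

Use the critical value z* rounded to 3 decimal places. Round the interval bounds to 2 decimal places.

Both samples are large (n₁ = 40 ≥ 30, n₂ = 40 ≥ 30), so a z-interval for the difference of means applies.

Point estimate: x̄₁ - x̄₂ = 55 - 56 = -1

Standard error: SE = √(s₁²/n₁ + s₂²/n₂)
= √(8²/40 + 5²/40)
= √(1.600000 + 0.625000)
= 1.491643

For 95% confidence, z* = 1.96 (from standard normal table)
Margin of error: E = z* × SE = 1.96 × 1.491643 = 2.9236

Z-interval: (x̄₁ - x̄₂) ± E = -1 ± 2.9236 = (-3.9236, 1.9236)

Rounded to 2 decimal places:

(-3.92, 1.92)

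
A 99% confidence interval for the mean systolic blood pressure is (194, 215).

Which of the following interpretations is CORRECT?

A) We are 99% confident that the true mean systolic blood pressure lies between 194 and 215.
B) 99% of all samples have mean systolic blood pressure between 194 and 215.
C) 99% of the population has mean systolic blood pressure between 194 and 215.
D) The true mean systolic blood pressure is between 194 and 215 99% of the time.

A confidence interval represents our confidence in the procedure, not a probability statement about the parameter.

Key concept: If we repeated this sampling process many times and computed a 99% CI each time, about 99% of those intervals would contain the true population parameter.

For this specific interval (194, 215):
- Midpoint (point estimate): 204.5
- Margin of error: 10.5

The correct interpretation is the one stating confidence that the true parameter lies in the interval — option A.

A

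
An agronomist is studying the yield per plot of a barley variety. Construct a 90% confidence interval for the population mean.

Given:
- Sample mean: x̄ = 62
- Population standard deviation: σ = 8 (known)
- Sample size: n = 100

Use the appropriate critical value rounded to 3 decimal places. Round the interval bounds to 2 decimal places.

The population standard deviation σ is known, so use a z-interval (standard normal critical value).

For 90% confidence, z* = 1.645 (from standard normal table)

Standard error: SE = σ/√n = 8/√100 = 0.800000

Margin of error: E = z* × SE = 1.645 × 0.800000 = 1.3160

Z-interval: x̄ ± E = 62 ± 1.3160 = (60.6840, 63.3160)

Rounded to 2 decimal places:

(60.68, 63.32)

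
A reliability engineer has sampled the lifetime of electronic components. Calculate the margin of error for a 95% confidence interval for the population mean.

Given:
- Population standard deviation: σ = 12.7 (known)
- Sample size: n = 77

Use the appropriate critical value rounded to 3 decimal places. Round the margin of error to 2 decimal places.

The population standard deviation σ is known, so use the z-interval margin of error formula.

For 95% confidence, z* = 1.96 (from standard normal table)

Margin of error formula for z-interval: E = z* × σ/√n

E = 1.96 × 12.7/√77
  = 1.96 × 1.447299
  = 2.8367

Rounded to 2 decimal places:

2.84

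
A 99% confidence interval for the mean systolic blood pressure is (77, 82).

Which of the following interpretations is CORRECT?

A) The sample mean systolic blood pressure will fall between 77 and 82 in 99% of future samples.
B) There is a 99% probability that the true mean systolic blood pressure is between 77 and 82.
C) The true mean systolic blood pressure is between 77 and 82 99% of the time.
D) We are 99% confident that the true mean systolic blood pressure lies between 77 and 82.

A confidence interval represents our confidence in the procedure, not a probability statement about the parameter.

Key concept: If we repeated this sampling process many times and computed a 99% CI each time, about 99% of those intervals would contain the true population parameter.

For this specific interval (77, 82):
- Midpoint (point estimate): 79.5
- Margin of error: 2.5

The correct interpretation is the one stating confidence that the true parameter lies in the interval — option D.

D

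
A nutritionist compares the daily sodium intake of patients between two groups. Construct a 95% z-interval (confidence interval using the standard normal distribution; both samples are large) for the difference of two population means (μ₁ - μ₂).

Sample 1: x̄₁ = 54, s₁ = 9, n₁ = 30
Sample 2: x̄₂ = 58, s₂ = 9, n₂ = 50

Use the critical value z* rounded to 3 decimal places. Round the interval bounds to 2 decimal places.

Both samples are large (n₁ = 30 ≥ 30, n₂ = 50 ≥ 30), so a z-interval for the difference of means applies.

Point estimate: x̄₁ - x̄₂ = 54 - 58 = -4

Standard error: SE = √(s₁²/n₁ + s₂²/n₂)
= √(9²/30 + 9²/50)
= √(2.700000 + 1.620000)
= 2.078461

For 95% confidence, z* = 1.96 (from standard normal table)
Margin of error: E = z* × SE = 1.96 × 2.078461 = 4.0738

Z-interval: (x̄₁ - x̄₂) ± E = -4 ± 4.0738 = (-8.0738, 0.0738)

Rounded to 2 decimal places:

(-8.07, 0.07)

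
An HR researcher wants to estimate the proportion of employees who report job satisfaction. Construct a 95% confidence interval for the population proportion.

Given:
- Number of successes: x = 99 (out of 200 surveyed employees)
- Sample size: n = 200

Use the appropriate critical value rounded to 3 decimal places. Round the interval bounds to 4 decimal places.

Sample proportion: p̂ = 99/200 = 0.495000

Check conditions for normal approximation:
  np̂ = 99 ≥ 10 ✓
  n(1-p̂) = 101 ≥ 10 ✓

The sample is large enough, so use a z-interval (normal approximation) for the proportion.

For 95% confidence, z* = 1.96 (from standard normal table)

Standard error: SE = √(p̂(1-p̂)/n) = √(0.495000×0.505000/200) = 0.03535357

Margin of error: E = z* × SE = 1.96 × 0.03535357 = 0.069293

Z-interval: p̂ ± E = 0.495000 ± 0.069293 = (0.425707, 0.564293)

Rounded to 4 decimal places:

(0.4257, 0.5643)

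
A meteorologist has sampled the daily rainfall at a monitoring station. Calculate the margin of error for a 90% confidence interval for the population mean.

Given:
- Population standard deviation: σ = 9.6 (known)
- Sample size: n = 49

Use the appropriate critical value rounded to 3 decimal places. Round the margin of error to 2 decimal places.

The population standard deviation σ is known, so use the z-interval margin of error formula.

For 90% confidence, z* = 1.645 (from standard normal table)

Margin of error formula for z-interval: E = z* × σ/√n

E = 1.645 × 9.6/√49
  = 1.645 × 1.371429
  = 2.2560

Rounded to 2 decimal places:

2.26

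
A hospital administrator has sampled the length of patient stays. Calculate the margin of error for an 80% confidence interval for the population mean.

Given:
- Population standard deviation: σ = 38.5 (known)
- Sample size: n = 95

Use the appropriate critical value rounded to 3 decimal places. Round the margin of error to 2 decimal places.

The population standard deviation σ is known, so use the z-interval margin of error formula.

For 80% confidence, z* = 1.282 (from standard normal table)

Margin of error formula for z-interval: E = z* × σ/√n

E = 1.282 × 38.5/√95
  = 1.282 × 3.950017
  = 5.0639

Rounded to 2 decimal places:

5.06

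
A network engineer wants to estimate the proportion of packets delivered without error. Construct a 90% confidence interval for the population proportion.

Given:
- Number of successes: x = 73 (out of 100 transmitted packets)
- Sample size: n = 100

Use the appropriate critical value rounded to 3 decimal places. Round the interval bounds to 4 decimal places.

Sample proportion: p̂ = 73/100 = 0.730000

Check conditions for normal approximation:
  np̂ = 73 ≥ 10 ✓
  n(1-p̂) = 27 ≥ 10 ✓

The sample is large enough, so use a z-interval (normal approximation) for the proportion.

For 90% confidence, z* = 1.645 (from standard normal table)

Standard error: SE = √(p̂(1-p̂)/n) = √(0.730000×0.270000/100) = 0.04439595

Margin of error: E = z* × SE = 1.645 × 0.04439595 = 0.073031

Z-interval: p̂ ± E = 0.730000 ± 0.073031 = (0.656969, 0.803031)

Rounded to 4 decimal places:

(0.6570, 0.8030)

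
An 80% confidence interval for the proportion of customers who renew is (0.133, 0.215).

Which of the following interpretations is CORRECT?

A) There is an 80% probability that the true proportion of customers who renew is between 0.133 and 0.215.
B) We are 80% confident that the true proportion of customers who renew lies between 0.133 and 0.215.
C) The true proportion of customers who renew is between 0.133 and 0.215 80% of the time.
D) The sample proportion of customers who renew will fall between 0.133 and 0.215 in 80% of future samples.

A confidence interval represents our confidence in the procedure, not a probability statement about the parameter.

Key concept: If we repeated this sampling process many times and computed an 80% CI each time, about 80% of those intervals would contain the true population parameter.

For this specific interval (0.133, 0.215):
- Midpoint (point estimate): 0.174
- Margin of error: 0.041

The correct interpretation is the one stating confidence that the true parameter lies in the interval — option B.

B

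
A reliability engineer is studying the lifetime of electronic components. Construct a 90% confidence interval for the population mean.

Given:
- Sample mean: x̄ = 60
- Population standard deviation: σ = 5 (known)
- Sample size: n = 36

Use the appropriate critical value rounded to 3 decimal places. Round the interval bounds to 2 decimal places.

The population standard deviation σ is known, so use a z-interval (standard normal critical value).

For 90% confidence, z* = 1.645 (from standard normal table)

Standard error: SE = σ/√n = 5/√36 = 0.833333

Margin of error: E = z* × SE = 1.645 × 0.833333 = 1.3708

Z-interval: x̄ ± E = 60 ± 1.3708 = (58.6292, 61.3708)

Rounded to 2 decimal places:

(58.63, 61.37)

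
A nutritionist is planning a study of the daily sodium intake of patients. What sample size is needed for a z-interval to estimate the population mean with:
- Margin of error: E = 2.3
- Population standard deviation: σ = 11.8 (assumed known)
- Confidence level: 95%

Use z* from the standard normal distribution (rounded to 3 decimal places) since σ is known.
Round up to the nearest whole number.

Using z* since population σ is known (z-interval formula).

For 95% confidence, z* = 1.96 (from standard normal table)

Sample size formula for z-interval: n = (z*σ/E)²

n = (1.96 × 11.8 / 2.3)²
  = (10.055652)²
  = 101.1161

Round up to the nearest whole number: n = 102

102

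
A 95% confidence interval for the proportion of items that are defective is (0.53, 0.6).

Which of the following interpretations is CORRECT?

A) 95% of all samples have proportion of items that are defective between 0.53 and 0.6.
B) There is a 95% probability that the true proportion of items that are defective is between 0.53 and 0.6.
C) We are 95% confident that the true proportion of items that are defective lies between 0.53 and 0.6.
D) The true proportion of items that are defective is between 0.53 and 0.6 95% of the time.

A confidence interval represents our confidence in the procedure, not a probability statement about the parameter.

Key concept: If we repeated this sampling process many times and computed a 95% CI each time, about 95% of those intervals would contain the true population parameter.

For this specific interval (0.53, 0.6):
- Midpoint (point estimate): 0.565
- Margin of error: 0.035

The correct interpretation is the one stating confidence that the true parameter lies in the interval — option C.

C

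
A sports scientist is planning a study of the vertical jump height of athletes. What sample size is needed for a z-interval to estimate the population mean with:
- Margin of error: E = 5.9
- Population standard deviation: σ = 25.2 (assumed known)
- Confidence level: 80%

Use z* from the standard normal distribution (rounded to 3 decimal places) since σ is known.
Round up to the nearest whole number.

Using z* since population σ is known (z-interval formula).

For 80% confidence, z* = 1.282 (from standard normal table)

Sample size formula for z-interval: n = (z*σ/E)²

n = (1.282 × 25.2 / 5.9)²
  = (5.475661)²
  = 29.9829

Round up to the nearest whole number: n = 30

30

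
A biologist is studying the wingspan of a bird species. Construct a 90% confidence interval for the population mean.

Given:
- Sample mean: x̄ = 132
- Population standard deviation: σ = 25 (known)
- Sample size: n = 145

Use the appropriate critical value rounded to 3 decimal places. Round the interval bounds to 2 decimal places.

The population standard deviation σ is known, so use a z-interval (standard normal critical value).

For 90% confidence, z* = 1.645 (from standard normal table)

Standard error: SE = σ/√n = 25/√145 = 2.076137

Margin of error: E = z* × SE = 1.645 × 2.076137 = 3.4152

Z-interval: x̄ ± E = 132 ± 3.4152 = (128.5848, 135.4152)

Rounded to 2 decimal places:

(128.58, 135.42)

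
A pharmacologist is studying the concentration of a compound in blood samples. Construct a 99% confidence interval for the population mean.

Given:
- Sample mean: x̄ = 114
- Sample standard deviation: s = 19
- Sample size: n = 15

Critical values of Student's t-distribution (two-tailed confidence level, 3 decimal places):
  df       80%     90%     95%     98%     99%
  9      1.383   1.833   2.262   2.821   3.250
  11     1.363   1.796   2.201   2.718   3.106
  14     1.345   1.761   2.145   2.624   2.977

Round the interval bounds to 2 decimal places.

The population standard deviation σ is unknown (only the sample standard deviation s is given), so use a t-interval with df = n - 1 = 15 - 1 = 14.

For 99% confidence with df = 14, t* = 2.977 (from t-table)

Standard error: SE = s/√n = 19/√15 = 4.905779

Margin of error: E = t* × SE = 2.977 × 4.905779 = 14.6045

T-interval: x̄ ± E = 114 ± 14.6045 = (99.3955, 128.6045)

Rounded to 2 decimal places:

(99.40, 128.60)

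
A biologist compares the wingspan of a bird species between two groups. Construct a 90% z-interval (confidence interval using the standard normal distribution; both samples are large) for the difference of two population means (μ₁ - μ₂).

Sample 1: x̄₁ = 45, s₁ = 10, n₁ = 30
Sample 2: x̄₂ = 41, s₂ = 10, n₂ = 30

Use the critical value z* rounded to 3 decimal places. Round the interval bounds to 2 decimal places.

Both samples are large (n₁ = 30 ≥ 30, n₂ = 30 ≥ 30), so a z-interval for the difference of means applies.

Point estimate: x̄₁ - x̄₂ = 45 - 41 = 4

Standard error: SE = √(s₁²/n₁ + s₂²/n₂)
= √(10²/30 + 10²/30)
= √(3.333333 + 3.333333)
= 2.581989

For 90% confidence, z* = 1.645 (from standard normal table)
Margin of error: E = z* × SE = 1.645 × 2.581989 = 4.2474

Z-interval: (x̄₁ - x̄₂) ± E = 4 ± 4.2474 = (-0.2474, 8.2474)

Rounded to 2 decimal places:

(-0.25, 8.25)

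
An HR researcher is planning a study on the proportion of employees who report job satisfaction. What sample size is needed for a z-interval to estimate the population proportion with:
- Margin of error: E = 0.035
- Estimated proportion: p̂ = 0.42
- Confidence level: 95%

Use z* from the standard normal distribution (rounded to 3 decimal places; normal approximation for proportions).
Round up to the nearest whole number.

Using z* for proportion z-interval (normal approximation).

For 95% confidence, z* = 1.96 (from standard normal table)

Sample size formula for proportion z-interval: n = z*²p̂(1-p̂)/E²

n = 1.96² × 0.42 × 0.58 / 0.035²
  = 3.8416 × 0.2436 / 0.001225
  = 763.9296

Round up to the nearest whole number: n = 764

764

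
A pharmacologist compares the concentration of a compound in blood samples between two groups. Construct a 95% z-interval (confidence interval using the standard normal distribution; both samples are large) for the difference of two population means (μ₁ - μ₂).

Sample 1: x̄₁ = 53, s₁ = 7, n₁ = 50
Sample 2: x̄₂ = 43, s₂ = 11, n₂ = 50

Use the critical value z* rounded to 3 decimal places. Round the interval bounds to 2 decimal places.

Both samples are large (n₁ = 50 ≥ 30, n₂ = 50 ≥ 30), so a z-interval for the difference of means applies.

Point estimate: x̄₁ - x̄₂ = 53 - 43 = 10

Standard error: SE = √(s₁²/n₁ + s₂²/n₂)
= √(7²/50 + 11²/50)
= √(0.980000 + 2.420000)
= 1.843909

For 95% confidence, z* = 1.96 (from standard normal table)
Margin of error: E = z* × SE = 1.96 × 1.843909 = 3.6141

Z-interval: (x̄₁ - x̄₂) ± E = 10 ± 3.6141 = (6.3859, 13.6141)

Rounded to 2 decimal places:

(6.39, 13.61)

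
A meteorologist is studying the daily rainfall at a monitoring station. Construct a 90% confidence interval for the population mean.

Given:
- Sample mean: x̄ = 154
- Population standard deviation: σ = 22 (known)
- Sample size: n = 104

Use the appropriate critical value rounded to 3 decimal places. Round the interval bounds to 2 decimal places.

The population standard deviation σ is known, so use a z-interval (standard normal critical value).

For 90% confidence, z* = 1.645 (from standard normal table)

Standard error: SE = σ/√n = 22/√104 = 2.157277

Margin of error: E = z* × SE = 1.645 × 2.157277 = 3.5487

Z-interval: x̄ ± E = 154 ± 3.5487 = (150.4513, 157.5487)

Rounded to 2 decimal places:

(150.45, 157.55)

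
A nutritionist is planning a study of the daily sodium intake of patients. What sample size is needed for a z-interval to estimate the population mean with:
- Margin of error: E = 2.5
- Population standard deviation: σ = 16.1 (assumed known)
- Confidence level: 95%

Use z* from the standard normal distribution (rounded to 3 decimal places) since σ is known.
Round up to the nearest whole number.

Using z* since population σ is known (z-interval formula).

For 95% confidence, z* = 1.96 (from standard normal table)

Sample size formula for z-interval: n = (z*σ/E)²

n = (1.96 × 16.1 / 2.5)²
  = (12.622400)²
  = 159.3250

Round up to the nearest whole number: n = 160

160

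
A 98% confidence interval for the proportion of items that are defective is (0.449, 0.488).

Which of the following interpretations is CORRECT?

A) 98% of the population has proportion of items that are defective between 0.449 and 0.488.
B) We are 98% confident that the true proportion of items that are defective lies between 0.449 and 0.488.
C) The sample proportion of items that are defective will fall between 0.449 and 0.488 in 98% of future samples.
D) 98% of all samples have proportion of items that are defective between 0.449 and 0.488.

A confidence interval represents our confidence in the procedure, not a probability statement about the parameter.

Key concept: If we repeated this sampling process many times and computed a 98% CI each time, about 98% of those intervals would contain the true population parameter.

For this specific interval (0.449, 0.488):
- Midpoint (point estimate): 0.4685
- Margin of error: 0.0195

The correct interpretation is the one stating confidence that the true parameter lies in the interval — option B.

B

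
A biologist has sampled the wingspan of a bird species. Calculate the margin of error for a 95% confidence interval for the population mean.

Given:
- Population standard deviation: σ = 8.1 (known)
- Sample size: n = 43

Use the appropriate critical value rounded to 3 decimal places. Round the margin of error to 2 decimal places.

The population standard deviation σ is known, so use the z-interval margin of error formula.

For 95% confidence, z* = 1.96 (from standard normal table)

Margin of error formula for z-interval: E = z* × σ/√n

E = 1.96 × 8.1/√43
  = 1.96 × 1.235238
  = 2.4211

Rounded to 2 decimal places:

2.42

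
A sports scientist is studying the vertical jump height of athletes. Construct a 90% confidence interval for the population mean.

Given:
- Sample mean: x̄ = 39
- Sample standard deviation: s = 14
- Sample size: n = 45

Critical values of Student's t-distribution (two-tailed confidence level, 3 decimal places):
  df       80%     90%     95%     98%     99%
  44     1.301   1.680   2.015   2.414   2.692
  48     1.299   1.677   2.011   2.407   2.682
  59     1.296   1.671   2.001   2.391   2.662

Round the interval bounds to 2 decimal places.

The population standard deviation σ is unknown (only the sample standard deviation s is given), so use a t-interval with df = n - 1 = 45 - 1 = 44.

For 90% confidence with df = 44, t* = 1.680 (from t-table)

Standard error: SE = s/√n = 14/√45 = 2.086997

Margin of error: E = t* × SE = 1.680 × 2.086997 = 3.5062

T-interval: x̄ ± E = 39 ± 3.5062 = (35.4938, 42.5062)

Rounded to 2 decimal places:

(35.49, 42.51)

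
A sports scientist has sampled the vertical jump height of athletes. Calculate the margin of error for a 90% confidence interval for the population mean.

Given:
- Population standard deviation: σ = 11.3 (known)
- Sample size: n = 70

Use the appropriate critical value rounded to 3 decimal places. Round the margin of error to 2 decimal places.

The population standard deviation σ is known, so use the z-interval margin of error formula.

For 90% confidence, z* = 1.645 (from standard normal table)

Margin of error formula for z-interval: E = z* × σ/√n

E = 1.645 × 11.3/√70
  = 1.645 × 1.350608
  = 2.2218

Rounded to 2 decimal places:

2.22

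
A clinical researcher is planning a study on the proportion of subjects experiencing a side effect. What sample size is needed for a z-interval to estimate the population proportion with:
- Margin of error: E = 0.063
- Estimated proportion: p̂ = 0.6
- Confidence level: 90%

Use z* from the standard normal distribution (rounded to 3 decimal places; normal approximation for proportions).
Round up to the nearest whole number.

Using z* for proportion z-interval (normal approximation).

For 90% confidence, z* = 1.645 (from standard normal table)

Sample size formula for proportion z-interval: n = z*²p̂(1-p̂)/E²

n = 1.645² × 0.6 × 0.4 / 0.063²
  = 2.706025 × 0.24 / 0.003969
  = 163.6296

Round up to the nearest whole number: n = 164

164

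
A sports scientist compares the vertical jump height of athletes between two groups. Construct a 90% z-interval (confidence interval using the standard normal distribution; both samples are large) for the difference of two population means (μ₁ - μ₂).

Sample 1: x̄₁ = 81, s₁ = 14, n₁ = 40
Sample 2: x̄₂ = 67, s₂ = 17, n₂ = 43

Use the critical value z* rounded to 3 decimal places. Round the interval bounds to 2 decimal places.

Both samples are large (n₁ = 40 ≥ 30, n₂ = 43 ≥ 30), so a z-interval for the difference of means applies.

Point estimate: x̄₁ - x̄₂ = 81 - 67 = 14

Standard error: SE = √(s₁²/n₁ + s₂²/n₂)
= √(14²/40 + 17²/43)
= √(4.900000 + 6.720930)
= 3.408949

For 90% confidence, z* = 1.645 (from standard normal table)
Margin of error: E = z* × SE = 1.645 × 3.408949 = 5.6077

Z-interval: (x̄₁ - x̄₂) ± E = 14 ± 5.6077 = (8.3923, 19.6077)

Rounded to 2 decimal places:

(8.39, 19.61)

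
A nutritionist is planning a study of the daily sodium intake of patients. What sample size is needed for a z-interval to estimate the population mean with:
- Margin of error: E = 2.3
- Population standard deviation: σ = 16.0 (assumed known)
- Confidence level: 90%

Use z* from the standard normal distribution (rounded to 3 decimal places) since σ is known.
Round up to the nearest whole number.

Using z* since population σ is known (z-interval formula).

For 90% confidence, z* = 1.645 (from standard normal table)

Sample size formula for z-interval: n = (z*σ/E)²

n = (1.645 × 16.0 / 2.3)²
  = (11.443478)²
  = 130.9532

Round up to the nearest whole number: n = 131

131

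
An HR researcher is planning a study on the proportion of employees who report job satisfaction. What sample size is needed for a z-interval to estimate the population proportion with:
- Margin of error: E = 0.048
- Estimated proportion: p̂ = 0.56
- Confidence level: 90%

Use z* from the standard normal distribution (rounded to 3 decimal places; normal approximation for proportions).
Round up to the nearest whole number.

Using z* for proportion z-interval (normal approximation).

For 90% confidence, z* = 1.645 (from standard normal table)

Sample size formula for proportion z-interval: n = z*²p̂(1-p̂)/E²

n = 1.645² × 0.56 × 0.44 / 0.048²
  = 2.706025 × 0.2464 / 0.002304
  = 289.3943

Round up to the nearest whole number: n = 290

290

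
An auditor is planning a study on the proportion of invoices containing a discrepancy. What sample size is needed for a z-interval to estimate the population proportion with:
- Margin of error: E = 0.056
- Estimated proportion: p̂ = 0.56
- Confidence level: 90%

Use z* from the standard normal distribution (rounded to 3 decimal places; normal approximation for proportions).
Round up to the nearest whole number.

Using z* for proportion z-interval (normal approximation).

For 90% confidence, z* = 1.645 (from standard normal table)

Sample size formula for proportion z-interval: n = z*²p̂(1-p̂)/E²

n = 1.645² × 0.56 × 0.44 / 0.056²
  = 2.706025 × 0.2464 / 0.003136
  = 212.6163

Round up to the nearest whole number: n = 213

213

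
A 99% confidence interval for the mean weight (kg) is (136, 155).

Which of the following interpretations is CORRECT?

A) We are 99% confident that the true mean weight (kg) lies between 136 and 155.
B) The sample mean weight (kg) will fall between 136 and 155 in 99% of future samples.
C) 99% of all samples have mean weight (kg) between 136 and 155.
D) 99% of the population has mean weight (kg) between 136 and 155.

A confidence interval represents our confidence in the procedure, not a probability statement about the parameter.

Key concept: If we repeated this sampling process many times and computed a 99% CI each time, about 99% of those intervals would contain the true population parameter.

For this specific interval (136, 155):
- Midpoint (point estimate): 145.5
- Margin of error: 9.5

The correct interpretation is the one stating confidence that the true parameter lies in the interval — option A.

A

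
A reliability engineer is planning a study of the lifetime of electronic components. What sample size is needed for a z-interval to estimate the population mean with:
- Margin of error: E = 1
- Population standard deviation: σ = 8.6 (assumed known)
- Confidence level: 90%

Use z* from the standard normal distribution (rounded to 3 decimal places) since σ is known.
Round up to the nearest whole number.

Using z* since population σ is known (z-interval formula).

For 90% confidence, z* = 1.645 (from standard normal table)

Sample size formula for z-interval: n = (z*σ/E)²

n = (1.645 × 8.6 / 1)²
  = (14.147000)²
  = 200.1376

Round up to the nearest whole number: n = 201

201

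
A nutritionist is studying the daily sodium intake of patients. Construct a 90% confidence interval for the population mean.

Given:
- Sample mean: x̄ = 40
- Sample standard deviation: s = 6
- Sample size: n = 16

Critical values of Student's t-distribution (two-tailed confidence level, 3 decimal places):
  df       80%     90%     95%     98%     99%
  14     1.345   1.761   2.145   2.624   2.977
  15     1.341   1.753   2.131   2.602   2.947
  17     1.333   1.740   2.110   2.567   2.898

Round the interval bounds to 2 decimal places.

The population standard deviation σ is unknown (only the sample standard deviation s is given), so use a t-interval with df = n - 1 = 16 - 1 = 15.

For 90% confidence with df = 15, t* = 1.753 (from t-table)

Standard error: SE = s/√n = 6/√16 = 1.500000

Margin of error: E = t* × SE = 1.753 × 1.500000 = 2.6295

T-interval: x̄ ± E = 40 ± 2.6295 = (37.3705, 42.6295)

Rounded to 2 decimal places:

(37.37, 42.63)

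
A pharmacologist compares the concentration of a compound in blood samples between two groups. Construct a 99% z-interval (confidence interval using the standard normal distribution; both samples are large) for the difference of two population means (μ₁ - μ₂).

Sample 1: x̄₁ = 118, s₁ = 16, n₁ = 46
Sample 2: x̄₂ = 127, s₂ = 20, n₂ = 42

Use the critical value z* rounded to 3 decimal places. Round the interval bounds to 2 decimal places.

Both samples are large (n₁ = 46 ≥ 30, n₂ = 42 ≥ 30), so a z-interval for the difference of means applies.

Point estimate: x̄₁ - x̄₂ = 118 - 127 = -9

Standard error: SE = √(s₁²/n₁ + s₂²/n₂)
= √(16²/46 + 20²/42)
= √(5.565217 + 9.523810)
= 3.884460

For 99% confidence, z* = 2.576 (from standard normal table)
Margin of error: E = z* × SE = 2.576 × 3.884460 = 10.0064

Z-interval: (x̄₁ - x̄₂) ± E = -9 ± 10.0064 = (-19.0064, 1.0064)

Rounded to 2 decimal places:

(-19.01, 1.01)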